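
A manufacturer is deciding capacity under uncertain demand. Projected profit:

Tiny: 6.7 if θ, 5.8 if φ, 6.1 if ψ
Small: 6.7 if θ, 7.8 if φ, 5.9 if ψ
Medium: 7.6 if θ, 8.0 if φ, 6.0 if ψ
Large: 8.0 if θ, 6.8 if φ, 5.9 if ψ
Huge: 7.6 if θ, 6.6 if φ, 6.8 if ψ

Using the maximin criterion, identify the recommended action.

Huge

Row minima: Tiny=5.8, Small=5.9, Medium=6.0, Large=5.9, Huge=6.6
Best worst-case = 6.6 → Huge.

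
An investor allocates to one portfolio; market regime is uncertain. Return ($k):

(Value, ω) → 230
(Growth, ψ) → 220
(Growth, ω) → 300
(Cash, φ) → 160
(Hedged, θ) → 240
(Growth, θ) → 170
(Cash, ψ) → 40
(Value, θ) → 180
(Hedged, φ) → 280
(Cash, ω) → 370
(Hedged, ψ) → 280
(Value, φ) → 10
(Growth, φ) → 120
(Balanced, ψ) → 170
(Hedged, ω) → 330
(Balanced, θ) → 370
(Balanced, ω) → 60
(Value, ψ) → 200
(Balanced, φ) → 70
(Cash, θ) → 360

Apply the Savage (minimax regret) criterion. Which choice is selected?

Hedged

Column bests: θ=370, φ=280, ψ=280, ω=370.
Cash regrets: 10, 120, 240, 0 → max 240
Growth regrets: 200, 160, 60, 70 → max 200
Balanced regrets: 0, 210, 110, 310 → max 310
Value regrets: 190, 270, 80, 140 → max 270
Hedged regrets: 130, 0, 0, 40 → max 130
Smallest max regret = 130 → Hedged.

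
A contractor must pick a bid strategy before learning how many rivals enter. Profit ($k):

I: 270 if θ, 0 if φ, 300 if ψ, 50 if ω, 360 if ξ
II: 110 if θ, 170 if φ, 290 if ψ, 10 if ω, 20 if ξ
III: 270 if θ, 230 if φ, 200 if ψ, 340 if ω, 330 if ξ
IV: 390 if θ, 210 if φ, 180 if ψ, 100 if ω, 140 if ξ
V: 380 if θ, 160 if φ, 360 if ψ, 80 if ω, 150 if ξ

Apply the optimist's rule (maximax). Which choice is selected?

Row maxima: I=360, II=290, III=340, IV=390, V=380
Best best-case = 390 → IV.

IV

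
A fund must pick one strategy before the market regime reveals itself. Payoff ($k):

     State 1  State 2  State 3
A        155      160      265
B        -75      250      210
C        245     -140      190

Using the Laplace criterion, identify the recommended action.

A

Row averages: A=580/3, B=385/3, C=295/3
Highest average = 580/3 → A.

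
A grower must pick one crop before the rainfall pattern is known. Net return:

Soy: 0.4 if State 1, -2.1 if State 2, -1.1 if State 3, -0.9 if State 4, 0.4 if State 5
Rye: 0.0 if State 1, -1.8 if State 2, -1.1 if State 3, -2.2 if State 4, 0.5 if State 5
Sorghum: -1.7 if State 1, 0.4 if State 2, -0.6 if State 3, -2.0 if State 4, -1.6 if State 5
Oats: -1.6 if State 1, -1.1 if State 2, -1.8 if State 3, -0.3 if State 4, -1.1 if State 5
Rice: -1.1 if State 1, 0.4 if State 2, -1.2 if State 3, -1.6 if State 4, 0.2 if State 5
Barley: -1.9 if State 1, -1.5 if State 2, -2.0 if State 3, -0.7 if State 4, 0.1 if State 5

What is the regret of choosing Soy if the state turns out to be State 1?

Best payoff under State 1 is 0.4.
Regret = 0.4 − 0.4 = 0.0.

0.0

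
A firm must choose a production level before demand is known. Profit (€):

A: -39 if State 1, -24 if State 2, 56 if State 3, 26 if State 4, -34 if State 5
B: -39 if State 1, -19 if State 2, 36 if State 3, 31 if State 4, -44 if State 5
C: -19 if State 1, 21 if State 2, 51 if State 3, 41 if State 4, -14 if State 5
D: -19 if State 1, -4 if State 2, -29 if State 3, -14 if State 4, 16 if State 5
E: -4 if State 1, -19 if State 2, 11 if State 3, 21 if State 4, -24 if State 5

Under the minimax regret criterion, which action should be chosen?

Column bests: State 1=-4, State 2=21, State 3=56, State 4=41, State 5=16.
A regrets: 35, 45, 0, 15, 50 → max 50
B regrets: 35, 40, 20, 10, 60 → max 60
C regrets: 15, 0, 5, 0, 30 → max 30
D regrets: 15, 25, 85, 55, 0 → max 85
E regrets: 0, 40, 45, 20, 40 → max 45
Smallest max regret = 30 → C.

C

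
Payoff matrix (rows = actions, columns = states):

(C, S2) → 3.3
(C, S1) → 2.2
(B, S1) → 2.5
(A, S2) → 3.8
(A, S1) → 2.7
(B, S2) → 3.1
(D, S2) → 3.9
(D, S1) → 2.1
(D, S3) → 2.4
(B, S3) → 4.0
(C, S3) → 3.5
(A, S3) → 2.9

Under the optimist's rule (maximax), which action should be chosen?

B

Row maxima: A=3.8, B=4.0, C=3.5, D=3.9
Best best-case = 4.0 → B.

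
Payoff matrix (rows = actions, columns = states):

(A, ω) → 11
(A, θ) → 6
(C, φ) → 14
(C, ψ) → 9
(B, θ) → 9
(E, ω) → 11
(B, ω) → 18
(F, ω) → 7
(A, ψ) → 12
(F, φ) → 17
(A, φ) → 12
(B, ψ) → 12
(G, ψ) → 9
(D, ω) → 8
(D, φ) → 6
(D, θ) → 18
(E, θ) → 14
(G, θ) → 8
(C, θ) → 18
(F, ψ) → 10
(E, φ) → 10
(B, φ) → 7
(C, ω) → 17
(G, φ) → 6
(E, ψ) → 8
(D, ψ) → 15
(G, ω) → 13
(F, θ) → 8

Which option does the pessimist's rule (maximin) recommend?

C

Row minima: A=6, B=7, C=9, D=6, E=8, F=7, G=6
Best worst-case = 9 → C.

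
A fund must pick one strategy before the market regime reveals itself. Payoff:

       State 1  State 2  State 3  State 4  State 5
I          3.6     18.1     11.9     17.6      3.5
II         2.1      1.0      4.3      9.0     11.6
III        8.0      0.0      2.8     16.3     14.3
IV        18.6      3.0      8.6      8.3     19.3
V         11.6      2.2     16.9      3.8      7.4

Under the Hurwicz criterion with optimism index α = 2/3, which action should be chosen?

I: 2/3·18.1 + 1/3·3.5 = 397/30
II: 2/3·11.6 + 1/3·1.0 = 121/15
III: 2/3·16.3 + 1/3·0.0 = 163/15
IV: 2/3·19.3 + 1/3·3.0 = 208/15
V: 2/3·16.9 + 1/3·2.2 = 12
Highest Hurwicz score = 208/15 → IV.

IV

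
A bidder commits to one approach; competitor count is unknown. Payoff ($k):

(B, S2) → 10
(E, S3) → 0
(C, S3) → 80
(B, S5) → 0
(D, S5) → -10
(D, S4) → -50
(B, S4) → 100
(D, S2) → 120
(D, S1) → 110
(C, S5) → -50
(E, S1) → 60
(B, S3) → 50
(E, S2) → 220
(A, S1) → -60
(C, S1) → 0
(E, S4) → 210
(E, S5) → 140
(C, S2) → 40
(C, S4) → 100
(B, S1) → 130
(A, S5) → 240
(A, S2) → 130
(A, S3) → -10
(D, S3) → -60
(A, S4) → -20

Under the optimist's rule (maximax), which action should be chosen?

A

Row maxima: A=240, B=130, C=100, D=120, E=220
Best best-case = 240 → A.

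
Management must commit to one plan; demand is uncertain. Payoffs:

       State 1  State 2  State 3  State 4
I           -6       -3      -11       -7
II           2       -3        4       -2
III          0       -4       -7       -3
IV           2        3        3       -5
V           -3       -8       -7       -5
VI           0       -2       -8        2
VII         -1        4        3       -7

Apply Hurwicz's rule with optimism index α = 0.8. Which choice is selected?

I: 0.8·(-3) + 0.2·(-11) = -4.6
II: 0.8·4 + 0.2·(-3) = 2.6
III: 0.8·0 + 0.2·(-7) = -1.4
IV: 0.8·3 + 0.2·(-5) = 1.4
V: 0.8·(-3) + 0.2·(-8) = -4
VI: 0.8·2 + 0.2·(-8) = 0
VII: 0.8·4 + 0.2·(-7) = 1.8
Highest Hurwicz score = 2.6 → II.

II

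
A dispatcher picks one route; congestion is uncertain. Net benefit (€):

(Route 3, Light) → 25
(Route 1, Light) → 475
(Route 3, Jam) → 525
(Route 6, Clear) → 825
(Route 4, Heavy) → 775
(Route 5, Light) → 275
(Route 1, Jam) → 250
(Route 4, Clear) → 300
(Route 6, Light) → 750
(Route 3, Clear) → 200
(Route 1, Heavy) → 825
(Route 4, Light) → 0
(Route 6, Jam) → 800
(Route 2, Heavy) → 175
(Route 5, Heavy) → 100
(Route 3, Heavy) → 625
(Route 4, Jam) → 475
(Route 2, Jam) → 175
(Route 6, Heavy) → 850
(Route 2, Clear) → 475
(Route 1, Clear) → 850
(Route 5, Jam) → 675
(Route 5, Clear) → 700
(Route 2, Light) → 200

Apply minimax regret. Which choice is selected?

Column bests: Clear=850, Light=750, Heavy=850, Jam=800.
Route 1 regrets: 0, 275, 25, 550 → max 550
Route 2 regrets: 375, 550, 675, 625 → max 675
Route 3 regrets: 650, 725, 225, 275 → max 725
Route 4 regrets: 550, 750, 75, 325 → max 750
Route 5 regrets: 150, 475, 750, 125 → max 750
Route 6 regrets: 25, 0, 0, 0 → max 25
Smallest max regret = 25 → Route 6.

Route 6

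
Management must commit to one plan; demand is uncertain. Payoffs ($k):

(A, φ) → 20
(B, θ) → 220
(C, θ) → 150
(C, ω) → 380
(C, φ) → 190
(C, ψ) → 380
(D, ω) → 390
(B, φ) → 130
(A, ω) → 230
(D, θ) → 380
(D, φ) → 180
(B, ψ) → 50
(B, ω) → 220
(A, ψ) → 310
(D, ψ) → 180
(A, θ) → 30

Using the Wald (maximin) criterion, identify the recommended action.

D

Row minima: A=20, B=50, C=150, D=180
Best worst-case = 180 → D.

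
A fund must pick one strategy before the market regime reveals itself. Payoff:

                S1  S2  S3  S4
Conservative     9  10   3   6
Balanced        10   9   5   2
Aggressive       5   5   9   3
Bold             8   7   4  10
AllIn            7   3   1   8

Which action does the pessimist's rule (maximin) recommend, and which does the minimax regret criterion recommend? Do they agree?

maximin → Bold; minimax regret → Bold (agree)

Row minima: Conservative=3, Balanced=2, Aggressive=3, Bold=4, AllIn=1
Best worst-case = 4 → Bold.
Column bests: S1=10, S2=10, S3=9, S4=10.
Conservative regrets: 1, 0, 6, 4 → max 6
Balanced regrets: 0, 1, 4, 8 → max 8
Aggressive regrets: 5, 5, 0, 7 → max 7
Bold regrets: 2, 3, 5, 0 → max 5
AllIn regrets: 3, 7, 8, 2 → max 8
Smallest max regret = 5 → Bold.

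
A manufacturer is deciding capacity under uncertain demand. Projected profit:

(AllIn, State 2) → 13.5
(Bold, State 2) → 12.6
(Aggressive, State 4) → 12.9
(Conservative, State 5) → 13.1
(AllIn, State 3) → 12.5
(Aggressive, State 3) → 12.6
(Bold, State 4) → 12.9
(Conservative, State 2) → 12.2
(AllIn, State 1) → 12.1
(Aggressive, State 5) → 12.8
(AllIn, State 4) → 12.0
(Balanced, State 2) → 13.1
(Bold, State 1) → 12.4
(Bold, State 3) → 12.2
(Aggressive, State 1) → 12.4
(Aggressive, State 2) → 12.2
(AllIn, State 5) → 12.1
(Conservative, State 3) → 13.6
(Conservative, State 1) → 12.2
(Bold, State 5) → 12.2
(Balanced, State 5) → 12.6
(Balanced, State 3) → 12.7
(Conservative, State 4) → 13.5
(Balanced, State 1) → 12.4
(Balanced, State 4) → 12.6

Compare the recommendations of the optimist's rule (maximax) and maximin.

Row maxima: Conservative=13.6, Balanced=13.1, Aggressive=12.9, Bold=12.9, AllIn=13.5
Best best-case = 13.6 → Conservative.
Row minima: Conservative=12.2, Balanced=12.4, Aggressive=12.2, Bold=12.2, AllIn=12.0
Best worst-case = 12.4 → Balanced.

maximax → Conservative; maximin → Balanced (disagree)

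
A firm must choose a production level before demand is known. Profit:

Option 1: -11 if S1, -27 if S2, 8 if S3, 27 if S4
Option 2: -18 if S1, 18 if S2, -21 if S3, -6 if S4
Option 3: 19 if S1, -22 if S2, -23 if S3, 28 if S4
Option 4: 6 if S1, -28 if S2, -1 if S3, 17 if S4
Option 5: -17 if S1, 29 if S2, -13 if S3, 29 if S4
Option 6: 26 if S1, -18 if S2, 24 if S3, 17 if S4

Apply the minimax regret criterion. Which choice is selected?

Option 5

Column bests: S1=26, S2=29, S3=24, S4=29.
Option 1 regrets: 37, 56, 16, 2 → max 56
Option 2 regrets: 44, 11, 45, 35 → max 45
Option 3 regrets: 7, 51, 47, 1 → max 51
Option 4 regrets: 20, 57, 25, 12 → max 57
Option 5 regrets: 43, 0, 37, 0 → max 43
Option 6 regrets: 0, 47, 0, 12 → max 47
Smallest max regret = 43 → Option 5.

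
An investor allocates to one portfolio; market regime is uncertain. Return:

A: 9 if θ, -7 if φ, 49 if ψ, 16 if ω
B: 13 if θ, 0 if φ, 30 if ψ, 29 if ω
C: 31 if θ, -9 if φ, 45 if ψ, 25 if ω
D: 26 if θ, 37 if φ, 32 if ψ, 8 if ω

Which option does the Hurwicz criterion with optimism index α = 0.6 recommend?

A

A: 0.6·49 + 0.4·(-7) = 26.6
B: 0.6·30 + 0.4·0 = 18
C: 0.6·45 + 0.4·(-9) = 23.4
D: 0.6·37 + 0.4·8 = 25.4
Highest Hurwicz score = 26.6 → A.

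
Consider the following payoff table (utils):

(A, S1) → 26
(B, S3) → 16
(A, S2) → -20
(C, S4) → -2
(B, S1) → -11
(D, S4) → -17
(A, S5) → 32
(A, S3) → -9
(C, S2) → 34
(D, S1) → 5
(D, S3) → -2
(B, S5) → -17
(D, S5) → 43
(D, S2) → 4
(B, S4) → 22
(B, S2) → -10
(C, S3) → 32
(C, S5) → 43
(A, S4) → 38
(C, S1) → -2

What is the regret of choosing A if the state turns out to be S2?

54

Best payoff under S2 is 34.
Regret = 34 − (-20) = 54.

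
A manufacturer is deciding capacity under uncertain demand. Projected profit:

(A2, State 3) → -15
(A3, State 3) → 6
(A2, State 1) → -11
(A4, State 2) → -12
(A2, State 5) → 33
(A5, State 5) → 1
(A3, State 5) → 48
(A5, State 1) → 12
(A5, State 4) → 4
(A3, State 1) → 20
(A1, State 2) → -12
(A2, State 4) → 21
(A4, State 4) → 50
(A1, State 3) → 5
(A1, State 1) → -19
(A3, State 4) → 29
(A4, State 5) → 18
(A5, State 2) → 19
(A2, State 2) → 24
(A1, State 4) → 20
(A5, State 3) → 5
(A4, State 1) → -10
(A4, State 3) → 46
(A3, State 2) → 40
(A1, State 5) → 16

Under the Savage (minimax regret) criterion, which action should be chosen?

Column bests: State 1=20, State 2=40, State 3=46, State 4=50, State 5=48.
A1 regrets: 39, 52, 41, 30, 32 → max 52
A2 regrets: 31, 16, 61, 29, 15 → max 61
A3 regrets: 0, 0, 40, 21, 0 → max 40
A4 regrets: 30, 52, 0, 0, 30 → max 52
A5 regrets: 8, 21, 41, 46, 47 → max 47
Smallest max regret = 40 → A3.

A3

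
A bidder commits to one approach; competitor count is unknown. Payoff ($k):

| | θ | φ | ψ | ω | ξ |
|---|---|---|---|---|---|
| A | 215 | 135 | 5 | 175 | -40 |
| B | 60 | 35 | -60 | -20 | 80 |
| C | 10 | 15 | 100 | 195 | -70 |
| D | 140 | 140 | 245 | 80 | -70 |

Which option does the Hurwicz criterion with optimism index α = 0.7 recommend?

A: 0.7·215 + 0.3·(-40) = 138.5
B: 0.7·80 + 0.3·(-60) = 38
C: 0.7·195 + 0.3·(-70) = 115.5
D: 0.7·245 + 0.3·(-70) = 150.5
Highest Hurwicz score = 150.5 → D.

D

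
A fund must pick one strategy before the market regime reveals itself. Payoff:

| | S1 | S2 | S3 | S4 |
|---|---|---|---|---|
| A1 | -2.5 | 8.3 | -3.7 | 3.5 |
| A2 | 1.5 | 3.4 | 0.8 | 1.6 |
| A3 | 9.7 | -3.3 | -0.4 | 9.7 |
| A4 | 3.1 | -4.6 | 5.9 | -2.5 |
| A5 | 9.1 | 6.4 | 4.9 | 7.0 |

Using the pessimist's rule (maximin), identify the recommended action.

Row minima: A1=-3.7, A2=0.8, A3=-3.3, A4=-4.6, A5=4.9
Best worst-case = 4.9 → A5.

A5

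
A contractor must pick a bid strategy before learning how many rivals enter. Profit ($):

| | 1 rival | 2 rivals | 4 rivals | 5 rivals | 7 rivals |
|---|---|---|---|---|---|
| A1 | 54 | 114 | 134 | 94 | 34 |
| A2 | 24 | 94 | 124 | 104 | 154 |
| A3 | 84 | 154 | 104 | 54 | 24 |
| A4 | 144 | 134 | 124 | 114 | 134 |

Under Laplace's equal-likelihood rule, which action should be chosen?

Row averages: A1=86, A2=100, A3=84, A4=130
Highest average = 130 → A4.

A4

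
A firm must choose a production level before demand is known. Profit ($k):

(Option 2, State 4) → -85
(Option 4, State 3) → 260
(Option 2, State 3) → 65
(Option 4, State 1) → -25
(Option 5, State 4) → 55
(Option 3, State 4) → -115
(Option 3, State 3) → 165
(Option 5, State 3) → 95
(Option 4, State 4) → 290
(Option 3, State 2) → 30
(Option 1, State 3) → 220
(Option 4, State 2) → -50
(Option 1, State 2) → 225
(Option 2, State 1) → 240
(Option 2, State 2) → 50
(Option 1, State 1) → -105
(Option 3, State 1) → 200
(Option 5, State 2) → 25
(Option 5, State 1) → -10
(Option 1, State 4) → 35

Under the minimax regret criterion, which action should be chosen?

Option 5

Column bests: State 1=240, State 2=225, State 3=260, State 4=290.
Option 1 regrets: 345, 0, 40, 255 → max 345
Option 2 regrets: 0, 175, 195, 375 → max 375
Option 3 regrets: 40, 195, 95, 405 → max 405
Option 4 regrets: 265, 275, 0, 0 → max 275
Option 5 regrets: 250, 200, 165, 235 → max 250
Smallest max regret = 250 → Option 5.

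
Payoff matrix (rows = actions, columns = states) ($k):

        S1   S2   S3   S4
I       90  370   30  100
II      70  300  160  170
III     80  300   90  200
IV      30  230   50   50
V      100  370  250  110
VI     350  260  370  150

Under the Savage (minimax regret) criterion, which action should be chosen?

Column bests: S1=350, S2=370, S3=370, S4=200.
I regrets: 260, 0, 340, 100 → max 340
II regrets: 280, 70, 210, 30 → max 280
III regrets: 270, 70, 280, 0 → max 280
IV regrets: 320, 140, 320, 150 → max 320
V regrets: 250, 0, 120, 90 → max 250
VI regrets: 0, 110, 0, 50 → max 110
Smallest max regret = 110 → VI.

VI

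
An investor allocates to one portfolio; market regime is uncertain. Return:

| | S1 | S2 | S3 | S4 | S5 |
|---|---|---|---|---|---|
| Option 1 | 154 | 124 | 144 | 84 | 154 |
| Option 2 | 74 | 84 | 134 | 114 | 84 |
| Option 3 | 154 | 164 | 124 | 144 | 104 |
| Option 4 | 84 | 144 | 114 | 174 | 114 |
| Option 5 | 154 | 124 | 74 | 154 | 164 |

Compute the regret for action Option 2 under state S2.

Best payoff under S2 is 164.
Regret = 164 − 84 = 80.

80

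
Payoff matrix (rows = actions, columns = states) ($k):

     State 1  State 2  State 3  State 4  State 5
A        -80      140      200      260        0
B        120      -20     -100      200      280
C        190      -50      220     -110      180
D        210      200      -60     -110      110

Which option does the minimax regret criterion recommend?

A

Column bests: State 1=210, State 2=200, State 3=220, State 4=260, State 5=280.
A regrets: 290, 60, 20, 0, 280 → max 290
B regrets: 90, 220, 320, 60, 0 → max 320
C regrets: 20, 250, 0, 370, 100 → max 370
D regrets: 0, 0, 280, 370, 170 → max 370
Smallest max regret = 290 → A.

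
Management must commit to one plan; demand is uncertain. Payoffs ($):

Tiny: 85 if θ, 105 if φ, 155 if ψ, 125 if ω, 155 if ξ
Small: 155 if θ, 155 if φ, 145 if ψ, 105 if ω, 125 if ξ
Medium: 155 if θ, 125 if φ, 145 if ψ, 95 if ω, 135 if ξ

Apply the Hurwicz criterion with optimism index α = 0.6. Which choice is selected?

Small

Tiny: 0.6·155 + 0.4·85 = 127
Small: 0.6·155 + 0.4·105 = 135
Medium: 0.6·155 + 0.4·95 = 131
Highest Hurwicz score = 135 → Small.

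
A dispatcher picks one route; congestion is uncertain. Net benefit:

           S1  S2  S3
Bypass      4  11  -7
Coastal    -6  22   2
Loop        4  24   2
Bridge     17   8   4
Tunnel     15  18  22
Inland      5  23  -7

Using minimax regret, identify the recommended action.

Column bests: S1=17, S2=24, S3=22.
Bypass regrets: 13, 13, 29 → max 29
Coastal regrets: 23, 2, 20 → max 23
Loop regrets: 13, 0, 20 → max 20
Bridge regrets: 0, 16, 18 → max 18
Tunnel regrets: 2, 6, 0 → max 6
Inland regrets: 12, 1, 29 → max 29
Smallest max regret = 6 → Tunnel.

Tunnel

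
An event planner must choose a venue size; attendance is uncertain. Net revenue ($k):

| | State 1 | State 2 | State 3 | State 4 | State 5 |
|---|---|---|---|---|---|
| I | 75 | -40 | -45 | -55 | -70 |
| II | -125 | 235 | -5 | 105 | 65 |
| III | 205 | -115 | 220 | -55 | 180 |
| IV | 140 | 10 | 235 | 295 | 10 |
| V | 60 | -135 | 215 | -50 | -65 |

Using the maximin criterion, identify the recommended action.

IV

Row minima: I=-70, II=-125, III=-115, IV=10, V=-135
Best worst-case = 10 → IV.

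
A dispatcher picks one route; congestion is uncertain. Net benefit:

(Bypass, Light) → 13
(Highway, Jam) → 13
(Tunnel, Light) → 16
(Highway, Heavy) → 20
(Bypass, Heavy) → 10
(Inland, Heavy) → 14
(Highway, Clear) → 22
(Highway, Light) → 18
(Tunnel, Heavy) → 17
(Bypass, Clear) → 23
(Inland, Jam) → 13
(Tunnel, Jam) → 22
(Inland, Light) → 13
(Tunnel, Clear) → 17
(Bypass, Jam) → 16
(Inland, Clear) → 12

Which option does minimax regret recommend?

Tunnel

Column bests: Clear=23, Light=18, Heavy=20, Jam=22.
Tunnel regrets: 6, 2, 3, 0 → max 6
Highway regrets: 1, 0, 0, 9 → max 9
Bypass regrets: 0, 5, 10, 6 → max 10
Inland regrets: 11, 5, 6, 9 → max 11
Smallest max regret = 6 → Tunnel.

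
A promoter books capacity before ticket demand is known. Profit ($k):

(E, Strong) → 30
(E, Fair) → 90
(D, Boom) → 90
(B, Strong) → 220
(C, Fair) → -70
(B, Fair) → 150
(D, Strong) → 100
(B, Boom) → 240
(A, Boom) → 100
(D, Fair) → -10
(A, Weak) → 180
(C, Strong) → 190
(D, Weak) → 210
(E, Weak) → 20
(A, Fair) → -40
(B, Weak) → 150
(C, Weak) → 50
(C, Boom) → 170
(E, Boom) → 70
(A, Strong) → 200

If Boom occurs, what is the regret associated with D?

Best payoff under Boom is 240.
Regret = 240 − 90 = 150.

150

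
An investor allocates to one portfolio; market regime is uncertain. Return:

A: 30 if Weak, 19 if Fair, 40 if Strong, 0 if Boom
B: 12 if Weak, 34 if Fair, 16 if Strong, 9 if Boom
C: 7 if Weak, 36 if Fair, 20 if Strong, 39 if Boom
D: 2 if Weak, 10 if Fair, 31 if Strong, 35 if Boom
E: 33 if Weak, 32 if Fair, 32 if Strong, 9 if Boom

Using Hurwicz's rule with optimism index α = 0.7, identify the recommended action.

A: 0.7·40 + 0.3·0 = 28
B: 0.7·34 + 0.3·9 = 26.5
C: 0.7·39 + 0.3·7 = 29.4
D: 0.7·35 + 0.3·2 = 25.1
E: 0.7·33 + 0.3·9 = 25.8
Highest Hurwicz score = 29.4 → C.

C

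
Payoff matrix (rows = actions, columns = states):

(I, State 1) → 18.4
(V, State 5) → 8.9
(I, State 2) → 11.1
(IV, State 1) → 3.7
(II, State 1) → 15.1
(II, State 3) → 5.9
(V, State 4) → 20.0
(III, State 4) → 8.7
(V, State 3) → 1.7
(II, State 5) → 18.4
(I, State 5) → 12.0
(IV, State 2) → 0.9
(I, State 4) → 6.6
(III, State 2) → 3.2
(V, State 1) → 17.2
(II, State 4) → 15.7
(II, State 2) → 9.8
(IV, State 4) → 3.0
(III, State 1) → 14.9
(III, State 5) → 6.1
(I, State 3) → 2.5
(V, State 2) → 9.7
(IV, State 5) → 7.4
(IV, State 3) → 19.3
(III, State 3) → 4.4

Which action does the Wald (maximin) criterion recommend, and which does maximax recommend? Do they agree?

maximin → II; maximax → V (disagree)

Row minima: I=2.5, II=5.9, III=3.2, IV=0.9, V=1.7
Best worst-case = 5.9 → II.
Row maxima: I=18.4, II=18.4, III=14.9, IV=19.3, V=20.0
Best best-case = 20.0 → V.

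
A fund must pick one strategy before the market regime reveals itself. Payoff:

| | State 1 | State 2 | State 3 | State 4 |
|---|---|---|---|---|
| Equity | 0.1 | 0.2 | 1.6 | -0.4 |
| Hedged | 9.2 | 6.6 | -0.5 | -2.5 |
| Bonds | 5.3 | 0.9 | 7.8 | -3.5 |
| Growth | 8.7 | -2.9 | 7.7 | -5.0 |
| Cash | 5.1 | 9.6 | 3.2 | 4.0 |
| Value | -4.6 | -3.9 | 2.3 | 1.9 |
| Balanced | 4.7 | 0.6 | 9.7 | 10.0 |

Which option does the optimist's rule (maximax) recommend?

Balanced

Row maxima: Equity=1.6, Hedged=9.2, Bonds=7.8, Growth=8.7, Cash=9.6, Value=2.3, Balanced=10.0
Best best-case = 10.0 → Balanced.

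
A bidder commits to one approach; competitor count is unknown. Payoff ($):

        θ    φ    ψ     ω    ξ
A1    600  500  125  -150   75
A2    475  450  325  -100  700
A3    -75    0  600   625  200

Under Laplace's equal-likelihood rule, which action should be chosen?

A2

Row averages: A1=230, A2=370, A3=270
Highest average = 370 → A2.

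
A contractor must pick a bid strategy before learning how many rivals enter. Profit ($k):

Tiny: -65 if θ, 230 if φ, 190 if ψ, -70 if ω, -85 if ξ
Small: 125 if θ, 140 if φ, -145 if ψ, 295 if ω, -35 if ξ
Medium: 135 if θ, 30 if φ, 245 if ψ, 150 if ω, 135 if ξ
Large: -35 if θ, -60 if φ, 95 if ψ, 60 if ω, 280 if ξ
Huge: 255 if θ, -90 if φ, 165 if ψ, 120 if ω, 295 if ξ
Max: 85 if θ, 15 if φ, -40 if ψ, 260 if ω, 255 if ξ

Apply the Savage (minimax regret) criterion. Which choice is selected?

Medium

Column bests: θ=255, φ=230, ψ=245, ω=295, ξ=295.
Tiny regrets: 320, 0, 55, 365, 380 → max 380
Small regrets: 130, 90, 390, 0, 330 → max 390
Medium regrets: 120, 200, 0, 145, 160 → max 200
Large regrets: 290, 290, 150, 235, 15 → max 290
Huge regrets: 0, 320, 80, 175, 0 → max 320
Max regrets: 170, 215, 285, 35, 40 → max 285
Smallest max regret = 200 → Medium.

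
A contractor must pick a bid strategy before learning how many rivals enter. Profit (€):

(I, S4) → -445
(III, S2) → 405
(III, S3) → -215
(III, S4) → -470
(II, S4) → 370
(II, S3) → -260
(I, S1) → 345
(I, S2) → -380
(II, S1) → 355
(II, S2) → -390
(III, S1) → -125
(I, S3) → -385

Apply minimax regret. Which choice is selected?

Column bests: S1=355, S2=405, S3=-215, S4=370.
I regrets: 10, 785, 170, 815 → max 815
II regrets: 0, 795, 45, 0 → max 795
III regrets: 480, 0, 0, 840 → max 840
Smallest max regret = 795 → II.

II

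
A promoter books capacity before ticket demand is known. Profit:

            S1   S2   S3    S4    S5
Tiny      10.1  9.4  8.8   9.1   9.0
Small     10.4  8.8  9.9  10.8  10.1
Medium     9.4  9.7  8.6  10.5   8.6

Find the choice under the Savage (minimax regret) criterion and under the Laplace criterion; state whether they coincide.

Column bests: S1=10.4, S2=9.7, S3=9.9, S4=10.8, S5=10.1.
Tiny regrets: 0.3, 0.3, 1.1, 1.7, 1.1 → max 1.7
Small regrets: 0.0, 0.9, 0.0, 0.0, 0.0 → max 0.9
Medium regrets: 1.0, 0.0, 1.3, 0.3, 1.5 → max 1.5
Smallest max regret = 0.9 → Small.
Row averages: Tiny=9.28, Small=10, Medium=9.36
Highest average = 10 → Small.

minimax regret → Small; laplace → Small (agree)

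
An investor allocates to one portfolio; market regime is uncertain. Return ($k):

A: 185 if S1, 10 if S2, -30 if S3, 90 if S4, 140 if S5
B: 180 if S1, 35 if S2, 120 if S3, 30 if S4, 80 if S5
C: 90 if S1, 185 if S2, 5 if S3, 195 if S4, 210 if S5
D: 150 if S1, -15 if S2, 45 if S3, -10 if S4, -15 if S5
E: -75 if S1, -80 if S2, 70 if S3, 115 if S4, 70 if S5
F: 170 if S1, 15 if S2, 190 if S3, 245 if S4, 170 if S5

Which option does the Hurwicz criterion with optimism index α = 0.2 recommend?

F

A: 0.2·185 + 0.8·(-30) = 13
B: 0.2·180 + 0.8·30 = 60
C: 0.2·210 + 0.8·5 = 46
D: 0.2·150 + 0.8·(-15) = 18
E: 0.2·115 + 0.8·(-80) = -41
F: 0.2·245 + 0.8·15 = 61
Highest Hurwicz score = 61 → F.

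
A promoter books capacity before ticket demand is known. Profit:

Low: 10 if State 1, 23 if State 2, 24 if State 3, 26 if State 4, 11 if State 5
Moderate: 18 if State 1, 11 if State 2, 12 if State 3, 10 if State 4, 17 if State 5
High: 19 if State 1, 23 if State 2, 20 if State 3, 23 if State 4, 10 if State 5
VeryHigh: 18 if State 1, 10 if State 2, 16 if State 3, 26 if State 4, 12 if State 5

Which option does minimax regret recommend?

High

Column bests: State 1=19, State 2=23, State 3=24, State 4=26, State 5=17.
Low regrets: 9, 0, 0, 0, 6 → max 9
Moderate regrets: 1, 12, 12, 16, 0 → max 16
High regrets: 0, 0, 4, 3, 7 → max 7
VeryHigh regrets: 1, 13, 8, 0, 5 → max 13
Smallest max regret = 7 → High.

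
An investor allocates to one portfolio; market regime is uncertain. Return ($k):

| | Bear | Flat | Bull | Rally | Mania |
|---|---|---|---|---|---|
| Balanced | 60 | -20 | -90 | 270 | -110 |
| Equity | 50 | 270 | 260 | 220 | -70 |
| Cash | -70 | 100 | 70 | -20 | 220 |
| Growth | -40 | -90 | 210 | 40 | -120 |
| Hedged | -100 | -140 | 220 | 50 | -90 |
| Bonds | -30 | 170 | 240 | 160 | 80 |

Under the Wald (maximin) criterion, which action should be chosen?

Row minima: Balanced=-110, Equity=-70, Cash=-70, Growth=-120, Hedged=-140, Bonds=-30
Best worst-case = -30 → Bonds.

Bonds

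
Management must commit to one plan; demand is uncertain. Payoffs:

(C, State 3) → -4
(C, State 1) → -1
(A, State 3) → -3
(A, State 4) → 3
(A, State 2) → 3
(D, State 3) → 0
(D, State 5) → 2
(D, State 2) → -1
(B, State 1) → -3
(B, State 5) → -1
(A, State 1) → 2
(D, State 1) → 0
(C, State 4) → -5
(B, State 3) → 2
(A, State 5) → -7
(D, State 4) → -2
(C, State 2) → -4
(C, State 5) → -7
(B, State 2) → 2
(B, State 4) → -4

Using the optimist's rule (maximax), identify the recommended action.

A

Row maxima: A=3, B=2, C=-1, D=2
Best best-case = 3 → A.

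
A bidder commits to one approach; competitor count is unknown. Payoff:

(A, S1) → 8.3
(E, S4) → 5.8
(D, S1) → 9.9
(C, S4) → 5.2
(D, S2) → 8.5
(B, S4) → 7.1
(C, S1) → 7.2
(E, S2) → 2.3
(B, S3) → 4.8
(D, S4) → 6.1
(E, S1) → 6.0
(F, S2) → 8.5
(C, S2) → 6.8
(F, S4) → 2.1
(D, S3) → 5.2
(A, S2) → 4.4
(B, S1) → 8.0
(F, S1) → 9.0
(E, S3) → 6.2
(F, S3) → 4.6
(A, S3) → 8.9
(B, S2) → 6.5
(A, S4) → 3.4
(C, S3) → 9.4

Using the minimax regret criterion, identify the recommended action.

Column bests: S1=9.9, S2=8.5, S3=9.4, S4=7.1.
A regrets: 1.6, 4.1, 0.5, 3.7 → max 4.1
B regrets: 1.9, 2.0, 4.6, 0.0 → max 4.6
C regrets: 2.7, 1.7, 0.0, 1.9 → max 2.7
D regrets: 0.0, 0.0, 4.2, 1.0 → max 4.2
E regrets: 3.9, 6.2, 3.2, 1.3 → max 6.2
F regrets: 0.9, 0.0, 4.8, 5.0 → max 5.0
Smallest max regret = 2.7 → C.

C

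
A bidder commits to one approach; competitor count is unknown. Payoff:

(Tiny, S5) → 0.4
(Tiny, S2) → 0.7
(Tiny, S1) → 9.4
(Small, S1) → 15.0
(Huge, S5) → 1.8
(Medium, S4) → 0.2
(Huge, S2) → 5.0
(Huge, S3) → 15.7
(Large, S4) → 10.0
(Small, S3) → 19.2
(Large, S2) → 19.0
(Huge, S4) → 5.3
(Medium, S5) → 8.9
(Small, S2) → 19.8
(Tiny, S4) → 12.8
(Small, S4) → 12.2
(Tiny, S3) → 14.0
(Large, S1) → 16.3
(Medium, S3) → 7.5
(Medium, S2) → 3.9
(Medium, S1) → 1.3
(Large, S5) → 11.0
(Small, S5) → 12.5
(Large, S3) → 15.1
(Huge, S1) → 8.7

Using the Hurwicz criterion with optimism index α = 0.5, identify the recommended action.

Small

Tiny: 0.5·14.0 + 0.5·0.4 = 7.2
Small: 0.5·19.8 + 0.5·12.2 = 16
Medium: 0.5·8.9 + 0.5·0.2 = 4.55
Large: 0.5·19.0 + 0.5·10.0 = 14.5
Huge: 0.5·15.7 + 0.5·1.8 = 8.75
Highest Hurwicz score = 16 → Small.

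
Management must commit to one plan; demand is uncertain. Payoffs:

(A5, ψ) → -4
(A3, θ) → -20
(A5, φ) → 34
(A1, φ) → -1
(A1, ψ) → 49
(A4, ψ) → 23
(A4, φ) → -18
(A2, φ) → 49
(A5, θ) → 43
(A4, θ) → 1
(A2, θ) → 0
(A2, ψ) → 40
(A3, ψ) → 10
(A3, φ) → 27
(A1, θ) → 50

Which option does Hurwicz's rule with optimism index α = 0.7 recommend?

A1

A1: 0.7·50 + 0.3·(-1) = 34.7
A2: 0.7·49 + 0.3·0 = 34.3
A3: 0.7·27 + 0.3·(-20) = 12.9
A4: 0.7·23 + 0.3·(-18) = 10.7
A5: 0.7·43 + 0.3·(-4) = 28.9
Highest Hurwicz score = 34.7 → A1.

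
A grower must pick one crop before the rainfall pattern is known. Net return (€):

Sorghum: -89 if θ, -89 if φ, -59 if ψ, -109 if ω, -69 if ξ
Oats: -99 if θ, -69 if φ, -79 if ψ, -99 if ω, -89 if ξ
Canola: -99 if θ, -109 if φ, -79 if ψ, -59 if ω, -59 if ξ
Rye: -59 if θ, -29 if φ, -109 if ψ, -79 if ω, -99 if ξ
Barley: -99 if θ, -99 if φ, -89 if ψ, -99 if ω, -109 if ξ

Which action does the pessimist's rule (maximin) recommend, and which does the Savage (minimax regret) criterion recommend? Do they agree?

maximin → Oats; minimax regret → Oats (agree)

Row minima: Sorghum=-109, Oats=-99, Canola=-109, Rye=-109, Barley=-109
Best worst-case = -99 → Oats.
Column bests: θ=-59, φ=-29, ψ=-59, ω=-59, ξ=-59.
Sorghum regrets: 30, 60, 0, 50, 10 → max 60
Oats regrets: 40, 40, 20, 40, 30 → max 40
Canola regrets: 40, 80, 20, 0, 0 → max 80
Rye regrets: 0, 0, 50, 20, 40 → max 50
Barley regrets: 40, 70, 30, 40, 50 → max 70
Smallest max regret = 40 → Oats.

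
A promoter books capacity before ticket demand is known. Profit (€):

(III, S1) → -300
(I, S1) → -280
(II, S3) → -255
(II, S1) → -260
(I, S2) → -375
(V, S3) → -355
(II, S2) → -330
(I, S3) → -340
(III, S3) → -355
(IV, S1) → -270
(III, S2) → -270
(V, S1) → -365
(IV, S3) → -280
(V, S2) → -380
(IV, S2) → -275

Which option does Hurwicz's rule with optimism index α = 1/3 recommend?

I: 1/3·(-280) + 2/3·(-375) = -1030/3
II: 1/3·(-255) + 2/3·(-330) = -305
III: 1/3·(-270) + 2/3·(-355) = -980/3
IV: 1/3·(-270) + 2/3·(-280) = -830/3
V: 1/3·(-355) + 2/3·(-380) = -1115/3
Highest Hurwicz score = -830/3 → IV.

IV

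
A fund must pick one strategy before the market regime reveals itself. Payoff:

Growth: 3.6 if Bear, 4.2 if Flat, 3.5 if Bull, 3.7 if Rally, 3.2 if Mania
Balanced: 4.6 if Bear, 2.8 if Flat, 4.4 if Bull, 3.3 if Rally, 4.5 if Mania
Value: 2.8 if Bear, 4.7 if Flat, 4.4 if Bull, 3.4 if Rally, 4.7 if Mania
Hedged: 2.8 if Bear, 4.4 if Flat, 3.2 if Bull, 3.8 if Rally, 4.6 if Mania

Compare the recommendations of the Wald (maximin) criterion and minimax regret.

Row minima: Growth=3.2, Balanced=2.8, Value=2.8, Hedged=2.8
Best worst-case = 3.2 → Growth.
Column bests: Bear=4.6, Flat=4.7, Bull=4.4, Rally=3.8, Mania=4.7.
Growth regrets: 1.0, 0.5, 0.9, 0.1, 1.5 → max 1.5
Balanced regrets: 0.0, 1.9, 0.0, 0.5, 0.2 → max 1.9
Value regrets: 1.8, 0.0, 0.0, 0.4, 0.0 → max 1.8
Hedged regrets: 1.8, 0.3, 1.2, 0.0, 0.1 → max 1.8
Smallest max regret = 1.5 → Growth.

maximin → Growth; minimax regret → Growth (agree)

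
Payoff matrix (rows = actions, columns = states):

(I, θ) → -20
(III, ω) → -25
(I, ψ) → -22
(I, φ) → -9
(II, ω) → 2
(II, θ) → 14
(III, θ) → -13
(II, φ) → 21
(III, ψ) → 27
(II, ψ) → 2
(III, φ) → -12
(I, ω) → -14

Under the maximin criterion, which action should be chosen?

Row minima: I=-22, II=2, III=-25
Best worst-case = 2 → II.

II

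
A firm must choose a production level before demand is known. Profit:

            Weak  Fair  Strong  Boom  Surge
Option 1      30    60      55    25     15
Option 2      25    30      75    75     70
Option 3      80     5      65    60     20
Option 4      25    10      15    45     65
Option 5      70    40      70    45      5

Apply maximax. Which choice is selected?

Option 3

Row maxima: Option 1=60, Option 2=75, Option 3=80, Option 4=65, Option 5=70
Best best-case = 80 → Option 3.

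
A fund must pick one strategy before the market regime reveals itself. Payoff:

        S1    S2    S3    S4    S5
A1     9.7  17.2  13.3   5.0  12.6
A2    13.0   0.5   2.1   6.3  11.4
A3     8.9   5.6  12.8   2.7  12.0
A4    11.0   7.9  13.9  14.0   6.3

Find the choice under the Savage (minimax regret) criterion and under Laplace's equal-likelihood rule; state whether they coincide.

minimax regret → A1; laplace → A1 (agree)

Column bests: S1=13.0, S2=17.2, S3=13.9, S4=14.0, S5=12.6.
A1 regrets: 3.3, 0.0, 0.6, 9.0, 0.0 → max 9.0
A2 regrets: 0.0, 16.7, 11.8, 7.7, 1.2 → max 16.7
A3 regrets: 4.1, 11.6, 1.1, 11.3, 0.6 → max 11.6
A4 regrets: 2.0, 9.3, 0.0, 0.0, 6.3 → max 9.3
Smallest max regret = 9.0 → A1.
Row averages: A1=11.56, A2=6.66, A3=8.4, A4=10.62
Highest average = 11.56 → A1.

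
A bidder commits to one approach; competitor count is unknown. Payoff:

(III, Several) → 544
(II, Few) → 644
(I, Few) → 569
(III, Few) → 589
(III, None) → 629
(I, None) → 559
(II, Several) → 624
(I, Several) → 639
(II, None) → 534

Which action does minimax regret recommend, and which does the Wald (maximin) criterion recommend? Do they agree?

Column bests: None=629, Few=644, Several=639.
I regrets: 70, 75, 0 → max 75
II regrets: 95, 0, 15 → max 95
III regrets: 0, 55, 95 → max 95
Smallest max regret = 75 → I.
Row minima: I=559, II=534, III=544
Best worst-case = 559 → I.

minimax regret → I; maximin → I (agree)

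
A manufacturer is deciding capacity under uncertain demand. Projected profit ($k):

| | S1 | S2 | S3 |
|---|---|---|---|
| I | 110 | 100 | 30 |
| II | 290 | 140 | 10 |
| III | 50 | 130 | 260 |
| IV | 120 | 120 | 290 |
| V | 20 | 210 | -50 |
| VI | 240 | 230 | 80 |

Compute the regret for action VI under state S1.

50

Best payoff under S1 is 290.
Regret = 290 − 240 = 50.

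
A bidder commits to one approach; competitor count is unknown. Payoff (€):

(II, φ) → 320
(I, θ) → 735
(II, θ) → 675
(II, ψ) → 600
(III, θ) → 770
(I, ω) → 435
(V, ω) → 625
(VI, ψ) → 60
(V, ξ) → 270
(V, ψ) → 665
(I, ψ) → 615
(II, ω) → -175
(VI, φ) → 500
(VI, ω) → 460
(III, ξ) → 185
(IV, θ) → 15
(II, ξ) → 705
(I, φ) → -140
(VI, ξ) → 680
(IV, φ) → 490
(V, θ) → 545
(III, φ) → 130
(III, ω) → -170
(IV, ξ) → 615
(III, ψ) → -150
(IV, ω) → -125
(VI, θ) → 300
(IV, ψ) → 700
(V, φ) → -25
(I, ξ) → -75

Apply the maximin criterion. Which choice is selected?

Row minima: I=-140, II=-175, III=-170, IV=-125, V=-25, VI=60
Best worst-case = 60 → VI.

VI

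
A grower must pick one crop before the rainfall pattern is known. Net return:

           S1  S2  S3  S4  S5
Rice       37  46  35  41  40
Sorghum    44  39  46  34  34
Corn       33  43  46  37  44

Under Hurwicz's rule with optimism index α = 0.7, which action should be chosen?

Rice

Rice: 0.7·46 + 0.3·35 = 42.7
Sorghum: 0.7·46 + 0.3·34 = 42.4
Corn: 0.7·46 + 0.3·33 = 42.1
Highest Hurwicz score = 42.7 → Rice.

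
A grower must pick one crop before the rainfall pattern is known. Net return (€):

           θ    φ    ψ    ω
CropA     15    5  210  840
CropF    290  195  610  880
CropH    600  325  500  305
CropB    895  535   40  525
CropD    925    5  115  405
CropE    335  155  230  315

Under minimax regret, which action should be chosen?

Column bests: θ=925, φ=535, ψ=610, ω=880.
CropA regrets: 910, 530, 400, 40 → max 910
CropF regrets: 635, 340, 0, 0 → max 635
CropH regrets: 325, 210, 110, 575 → max 575
CropB regrets: 30, 0, 570, 355 → max 570
CropD regrets: 0, 530, 495, 475 → max 530
CropE regrets: 590, 380, 380, 565 → max 590
Smallest max regret = 530 → CropD.

CropD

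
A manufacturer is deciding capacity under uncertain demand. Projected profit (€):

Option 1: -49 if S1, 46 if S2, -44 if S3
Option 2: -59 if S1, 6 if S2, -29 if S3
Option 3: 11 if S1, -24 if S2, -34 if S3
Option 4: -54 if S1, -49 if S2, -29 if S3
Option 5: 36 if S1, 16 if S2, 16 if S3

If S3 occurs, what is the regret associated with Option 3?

50

Best payoff under S3 is 16.
Regret = 16 − (-34) = 50.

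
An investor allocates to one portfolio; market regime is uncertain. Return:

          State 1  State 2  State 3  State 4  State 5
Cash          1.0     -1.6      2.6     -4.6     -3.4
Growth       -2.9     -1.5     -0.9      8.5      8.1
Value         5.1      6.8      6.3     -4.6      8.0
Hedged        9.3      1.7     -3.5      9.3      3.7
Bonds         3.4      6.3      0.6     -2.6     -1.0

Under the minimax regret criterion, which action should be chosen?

Column bests: State 1=9.3, State 2=6.8, State 3=6.3, State 4=9.3, State 5=8.1.
Cash regrets: 8.3, 8.4, 3.7, 13.9, 11.5 → max 13.9
Growth regrets: 12.2, 8.3, 7.2, 0.8, 0.0 → max 12.2
Value regrets: 4.2, 0.0, 0.0, 13.9, 0.1 → max 13.9
Hedged regrets: 0.0, 5.1, 9.8, 0.0, 4.4 → max 9.8
Bonds regrets: 5.9, 0.5, 5.7, 11.9, 9.1 → max 11.9
Smallest max regret = 9.8 → Hedged.

Hedged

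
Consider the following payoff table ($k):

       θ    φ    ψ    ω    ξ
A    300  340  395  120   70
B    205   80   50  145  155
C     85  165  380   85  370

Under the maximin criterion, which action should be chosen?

Row minima: A=70, B=50, C=85
Best worst-case = 85 → C.

C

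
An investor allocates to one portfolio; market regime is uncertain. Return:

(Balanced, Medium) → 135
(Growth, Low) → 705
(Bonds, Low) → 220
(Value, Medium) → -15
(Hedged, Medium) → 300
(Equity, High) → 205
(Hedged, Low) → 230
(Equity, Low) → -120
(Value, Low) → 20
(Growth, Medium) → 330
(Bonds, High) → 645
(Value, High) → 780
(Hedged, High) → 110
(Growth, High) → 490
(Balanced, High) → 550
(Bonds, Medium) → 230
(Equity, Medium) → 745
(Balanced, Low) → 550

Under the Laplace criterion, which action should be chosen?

Growth

Row averages: Value=785/3, Growth=1525/3, Balanced=1235/3, Bonds=365, Equity=830/3, Hedged=640/3
Highest average = 1525/3 → Growth.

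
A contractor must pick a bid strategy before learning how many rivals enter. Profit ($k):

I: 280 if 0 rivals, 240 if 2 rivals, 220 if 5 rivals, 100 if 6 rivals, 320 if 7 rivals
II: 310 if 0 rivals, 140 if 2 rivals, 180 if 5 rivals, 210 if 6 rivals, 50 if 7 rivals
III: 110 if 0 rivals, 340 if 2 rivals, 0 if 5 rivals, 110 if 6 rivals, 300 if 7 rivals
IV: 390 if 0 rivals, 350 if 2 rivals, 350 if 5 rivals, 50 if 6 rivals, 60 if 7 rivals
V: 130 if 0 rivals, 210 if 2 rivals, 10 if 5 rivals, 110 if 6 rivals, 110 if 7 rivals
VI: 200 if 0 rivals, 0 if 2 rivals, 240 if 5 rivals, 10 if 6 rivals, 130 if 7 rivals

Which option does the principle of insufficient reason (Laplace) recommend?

Row averages: I=232, II=178, III=172, IV=240, V=114, VI=116
Highest average = 240 → IV.

IV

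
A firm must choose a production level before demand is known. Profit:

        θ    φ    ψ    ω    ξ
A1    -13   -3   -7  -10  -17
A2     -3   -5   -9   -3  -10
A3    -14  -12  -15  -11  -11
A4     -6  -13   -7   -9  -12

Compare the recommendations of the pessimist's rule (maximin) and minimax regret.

Row minima: A1=-17, A2=-10, A3=-15, A4=-13
Best worst-case = -10 → A2.
Column bests: θ=-3, φ=-3, ψ=-7, ω=-3, ξ=-10.
A1 regrets: 10, 0, 0, 7, 7 → max 10
A2 regrets: 0, 2, 2, 0, 0 → max 2
A3 regrets: 11, 9, 8, 8, 1 → max 11
A4 regrets: 3, 10, 0, 6, 2 → max 10
Smallest max regret = 2 → A2.

maximin → A2; minimax regret → A2 (agree)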